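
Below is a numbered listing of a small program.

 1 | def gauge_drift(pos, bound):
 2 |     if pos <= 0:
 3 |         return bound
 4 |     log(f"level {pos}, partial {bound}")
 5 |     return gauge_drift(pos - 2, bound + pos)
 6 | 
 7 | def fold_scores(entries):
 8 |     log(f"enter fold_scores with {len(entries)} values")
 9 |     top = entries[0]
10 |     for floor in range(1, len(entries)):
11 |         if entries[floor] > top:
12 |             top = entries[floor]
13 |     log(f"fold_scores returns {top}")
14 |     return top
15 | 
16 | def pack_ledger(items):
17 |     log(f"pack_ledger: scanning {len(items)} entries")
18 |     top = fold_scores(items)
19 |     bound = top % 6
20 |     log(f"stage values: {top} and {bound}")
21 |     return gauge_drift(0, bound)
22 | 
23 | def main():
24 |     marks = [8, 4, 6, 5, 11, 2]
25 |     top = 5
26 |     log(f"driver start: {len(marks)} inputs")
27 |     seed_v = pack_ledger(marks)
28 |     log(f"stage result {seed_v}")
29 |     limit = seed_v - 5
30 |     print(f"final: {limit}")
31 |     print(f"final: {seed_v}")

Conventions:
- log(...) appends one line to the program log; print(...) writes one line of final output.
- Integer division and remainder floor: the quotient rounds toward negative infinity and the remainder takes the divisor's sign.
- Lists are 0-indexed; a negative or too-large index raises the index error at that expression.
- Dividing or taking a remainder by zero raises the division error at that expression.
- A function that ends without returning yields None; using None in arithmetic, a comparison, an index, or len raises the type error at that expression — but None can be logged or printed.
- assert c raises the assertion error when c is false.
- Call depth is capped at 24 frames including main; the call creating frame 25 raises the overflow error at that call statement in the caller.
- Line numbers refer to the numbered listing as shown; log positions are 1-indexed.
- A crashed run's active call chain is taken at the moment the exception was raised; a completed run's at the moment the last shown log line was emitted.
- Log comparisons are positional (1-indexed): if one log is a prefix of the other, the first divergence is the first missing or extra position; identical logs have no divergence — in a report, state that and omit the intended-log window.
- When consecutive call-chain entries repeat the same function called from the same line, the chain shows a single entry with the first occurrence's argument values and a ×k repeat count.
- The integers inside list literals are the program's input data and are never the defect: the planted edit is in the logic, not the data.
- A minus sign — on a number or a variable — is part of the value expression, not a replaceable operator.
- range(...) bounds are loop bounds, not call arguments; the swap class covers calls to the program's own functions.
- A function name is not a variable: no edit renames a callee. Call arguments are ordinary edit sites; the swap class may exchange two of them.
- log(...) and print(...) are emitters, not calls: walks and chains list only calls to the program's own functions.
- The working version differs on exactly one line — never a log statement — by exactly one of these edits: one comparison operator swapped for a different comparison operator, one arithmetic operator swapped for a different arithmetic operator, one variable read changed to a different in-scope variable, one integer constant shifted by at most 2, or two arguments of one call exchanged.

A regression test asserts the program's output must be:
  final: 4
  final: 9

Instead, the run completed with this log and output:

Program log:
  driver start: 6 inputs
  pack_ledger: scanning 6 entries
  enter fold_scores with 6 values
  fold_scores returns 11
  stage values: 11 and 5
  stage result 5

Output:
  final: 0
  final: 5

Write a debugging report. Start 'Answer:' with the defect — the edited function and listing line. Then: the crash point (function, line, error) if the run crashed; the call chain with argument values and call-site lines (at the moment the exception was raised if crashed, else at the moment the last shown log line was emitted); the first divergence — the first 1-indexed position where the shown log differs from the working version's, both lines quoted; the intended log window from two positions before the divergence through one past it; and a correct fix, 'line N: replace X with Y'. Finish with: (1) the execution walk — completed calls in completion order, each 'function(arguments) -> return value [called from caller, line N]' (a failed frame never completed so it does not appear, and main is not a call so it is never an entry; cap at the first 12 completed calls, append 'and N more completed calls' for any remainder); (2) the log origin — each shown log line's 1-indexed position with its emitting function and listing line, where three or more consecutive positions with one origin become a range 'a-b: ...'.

Answer: the defect is in pack_ledger at line 21.
Core observation: The earliest visible damage is log position 6 — 'stage result 5' rather than the intended 'level 5, partial 0'.
Call chain: main.
First divergence: at position 6 the run shows 'stage result 5' where the working version logs 'level 5, partial 0'.
Intended log window:
  4: fold_scores returns 11
  5: stage values: 11 and 5
  6: level 5, partial 0
  7: level 3, partial 5
Execution walk:
  fold_scores([8, 4, 6, 5, 11, 2]) -> 11  [called from pack_ledger, line 18]
  gauge_drift(0, 5) -> 5  [called from pack_ledger, line 21]
  pack_ledger([8, 4, 6, 5, 11, 2]) -> 5  [called from main, line 27]
Log origin:
  1: logged in main at line 26
  2: logged in pack_ledger at line 17
  3: logged in fold_scores at line 8
  4: logged in fold_scores at line 13
  5: logged in pack_ledger at line 20
  6: logged in main at line 28
A correct fix: line 21: replace `gauge_drift(0, bound)` with `gauge_drift(bound, 0)`.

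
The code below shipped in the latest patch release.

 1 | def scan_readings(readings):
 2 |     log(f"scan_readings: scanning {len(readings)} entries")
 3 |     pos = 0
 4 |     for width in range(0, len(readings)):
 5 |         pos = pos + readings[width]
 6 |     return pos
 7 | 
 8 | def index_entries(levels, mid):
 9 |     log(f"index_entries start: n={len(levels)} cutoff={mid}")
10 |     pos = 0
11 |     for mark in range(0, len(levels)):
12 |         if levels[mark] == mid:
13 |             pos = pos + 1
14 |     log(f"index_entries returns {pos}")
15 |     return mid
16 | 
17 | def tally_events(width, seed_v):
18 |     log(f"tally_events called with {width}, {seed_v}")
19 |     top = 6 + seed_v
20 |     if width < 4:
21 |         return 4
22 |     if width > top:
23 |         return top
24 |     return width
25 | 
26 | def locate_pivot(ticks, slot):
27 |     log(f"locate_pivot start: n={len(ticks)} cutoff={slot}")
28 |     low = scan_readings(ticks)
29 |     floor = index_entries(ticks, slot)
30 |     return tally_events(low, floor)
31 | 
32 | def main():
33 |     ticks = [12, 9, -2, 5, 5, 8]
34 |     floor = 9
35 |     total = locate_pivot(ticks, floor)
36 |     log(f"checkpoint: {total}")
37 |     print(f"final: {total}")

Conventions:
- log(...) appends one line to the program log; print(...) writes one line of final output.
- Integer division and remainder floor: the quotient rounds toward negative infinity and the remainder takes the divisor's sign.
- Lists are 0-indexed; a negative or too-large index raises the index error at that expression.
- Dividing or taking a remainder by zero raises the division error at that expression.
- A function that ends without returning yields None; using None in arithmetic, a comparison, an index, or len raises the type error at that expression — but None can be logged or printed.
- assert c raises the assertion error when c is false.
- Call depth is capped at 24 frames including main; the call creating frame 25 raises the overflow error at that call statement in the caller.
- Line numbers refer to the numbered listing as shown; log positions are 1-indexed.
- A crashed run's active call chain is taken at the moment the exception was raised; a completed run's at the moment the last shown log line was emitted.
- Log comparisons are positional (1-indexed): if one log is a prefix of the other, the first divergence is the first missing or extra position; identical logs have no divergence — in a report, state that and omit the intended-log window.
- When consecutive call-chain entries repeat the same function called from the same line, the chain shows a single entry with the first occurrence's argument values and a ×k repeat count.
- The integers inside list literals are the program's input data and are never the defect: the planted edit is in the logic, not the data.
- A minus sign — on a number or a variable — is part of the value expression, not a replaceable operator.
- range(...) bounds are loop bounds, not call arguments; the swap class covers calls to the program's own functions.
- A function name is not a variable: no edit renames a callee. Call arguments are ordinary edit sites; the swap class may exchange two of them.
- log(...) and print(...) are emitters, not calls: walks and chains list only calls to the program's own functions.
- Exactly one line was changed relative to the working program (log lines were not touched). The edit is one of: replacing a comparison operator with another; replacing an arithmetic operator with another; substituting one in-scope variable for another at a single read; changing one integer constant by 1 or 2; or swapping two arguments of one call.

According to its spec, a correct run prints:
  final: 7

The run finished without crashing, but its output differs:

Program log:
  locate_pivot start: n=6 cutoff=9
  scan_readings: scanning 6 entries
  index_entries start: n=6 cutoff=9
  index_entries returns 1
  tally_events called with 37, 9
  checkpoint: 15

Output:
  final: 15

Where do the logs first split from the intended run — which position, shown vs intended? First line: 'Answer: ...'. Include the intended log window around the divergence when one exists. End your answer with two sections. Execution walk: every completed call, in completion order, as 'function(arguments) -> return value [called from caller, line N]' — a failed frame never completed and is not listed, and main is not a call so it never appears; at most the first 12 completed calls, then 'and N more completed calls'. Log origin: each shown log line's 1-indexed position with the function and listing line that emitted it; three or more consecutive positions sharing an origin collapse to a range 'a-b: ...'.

Answer: position 5 — the shown line 'tally_events called with 37, 9' should read 'tally_events called with 37, 1'.
Intended log window:
  3: index_entries start: n=6 cutoff=9
  4: index_entries returns 1
  5: tally_events called with 37, 1
  6: checkpoint: 7
Execution walk:
  scan_readings([12, 9, -2, 5, 5, 8]) -> 37  [called from locate_pivot, line 28]
  index_entries([12, 9, -2, 5, 5, 8], 9) -> 9  [called from locate_pivot, line 29]
  tally_events(37, 9) -> 15  [called from locate_pivot, line 30]
  locate_pivot([12, 9, -2, 5, 5, 8], 9) -> 15  [called from main, line 35]
Log origins:
  1: emitted by locate_pivot (line 27)
  2: emitted by scan_readings (line 2)
  3: emitted by index_entries (line 9)
  4: emitted by index_entries (line 14)
  5: emitted by tally_events (line 18)
  6: emitted by main (line 36)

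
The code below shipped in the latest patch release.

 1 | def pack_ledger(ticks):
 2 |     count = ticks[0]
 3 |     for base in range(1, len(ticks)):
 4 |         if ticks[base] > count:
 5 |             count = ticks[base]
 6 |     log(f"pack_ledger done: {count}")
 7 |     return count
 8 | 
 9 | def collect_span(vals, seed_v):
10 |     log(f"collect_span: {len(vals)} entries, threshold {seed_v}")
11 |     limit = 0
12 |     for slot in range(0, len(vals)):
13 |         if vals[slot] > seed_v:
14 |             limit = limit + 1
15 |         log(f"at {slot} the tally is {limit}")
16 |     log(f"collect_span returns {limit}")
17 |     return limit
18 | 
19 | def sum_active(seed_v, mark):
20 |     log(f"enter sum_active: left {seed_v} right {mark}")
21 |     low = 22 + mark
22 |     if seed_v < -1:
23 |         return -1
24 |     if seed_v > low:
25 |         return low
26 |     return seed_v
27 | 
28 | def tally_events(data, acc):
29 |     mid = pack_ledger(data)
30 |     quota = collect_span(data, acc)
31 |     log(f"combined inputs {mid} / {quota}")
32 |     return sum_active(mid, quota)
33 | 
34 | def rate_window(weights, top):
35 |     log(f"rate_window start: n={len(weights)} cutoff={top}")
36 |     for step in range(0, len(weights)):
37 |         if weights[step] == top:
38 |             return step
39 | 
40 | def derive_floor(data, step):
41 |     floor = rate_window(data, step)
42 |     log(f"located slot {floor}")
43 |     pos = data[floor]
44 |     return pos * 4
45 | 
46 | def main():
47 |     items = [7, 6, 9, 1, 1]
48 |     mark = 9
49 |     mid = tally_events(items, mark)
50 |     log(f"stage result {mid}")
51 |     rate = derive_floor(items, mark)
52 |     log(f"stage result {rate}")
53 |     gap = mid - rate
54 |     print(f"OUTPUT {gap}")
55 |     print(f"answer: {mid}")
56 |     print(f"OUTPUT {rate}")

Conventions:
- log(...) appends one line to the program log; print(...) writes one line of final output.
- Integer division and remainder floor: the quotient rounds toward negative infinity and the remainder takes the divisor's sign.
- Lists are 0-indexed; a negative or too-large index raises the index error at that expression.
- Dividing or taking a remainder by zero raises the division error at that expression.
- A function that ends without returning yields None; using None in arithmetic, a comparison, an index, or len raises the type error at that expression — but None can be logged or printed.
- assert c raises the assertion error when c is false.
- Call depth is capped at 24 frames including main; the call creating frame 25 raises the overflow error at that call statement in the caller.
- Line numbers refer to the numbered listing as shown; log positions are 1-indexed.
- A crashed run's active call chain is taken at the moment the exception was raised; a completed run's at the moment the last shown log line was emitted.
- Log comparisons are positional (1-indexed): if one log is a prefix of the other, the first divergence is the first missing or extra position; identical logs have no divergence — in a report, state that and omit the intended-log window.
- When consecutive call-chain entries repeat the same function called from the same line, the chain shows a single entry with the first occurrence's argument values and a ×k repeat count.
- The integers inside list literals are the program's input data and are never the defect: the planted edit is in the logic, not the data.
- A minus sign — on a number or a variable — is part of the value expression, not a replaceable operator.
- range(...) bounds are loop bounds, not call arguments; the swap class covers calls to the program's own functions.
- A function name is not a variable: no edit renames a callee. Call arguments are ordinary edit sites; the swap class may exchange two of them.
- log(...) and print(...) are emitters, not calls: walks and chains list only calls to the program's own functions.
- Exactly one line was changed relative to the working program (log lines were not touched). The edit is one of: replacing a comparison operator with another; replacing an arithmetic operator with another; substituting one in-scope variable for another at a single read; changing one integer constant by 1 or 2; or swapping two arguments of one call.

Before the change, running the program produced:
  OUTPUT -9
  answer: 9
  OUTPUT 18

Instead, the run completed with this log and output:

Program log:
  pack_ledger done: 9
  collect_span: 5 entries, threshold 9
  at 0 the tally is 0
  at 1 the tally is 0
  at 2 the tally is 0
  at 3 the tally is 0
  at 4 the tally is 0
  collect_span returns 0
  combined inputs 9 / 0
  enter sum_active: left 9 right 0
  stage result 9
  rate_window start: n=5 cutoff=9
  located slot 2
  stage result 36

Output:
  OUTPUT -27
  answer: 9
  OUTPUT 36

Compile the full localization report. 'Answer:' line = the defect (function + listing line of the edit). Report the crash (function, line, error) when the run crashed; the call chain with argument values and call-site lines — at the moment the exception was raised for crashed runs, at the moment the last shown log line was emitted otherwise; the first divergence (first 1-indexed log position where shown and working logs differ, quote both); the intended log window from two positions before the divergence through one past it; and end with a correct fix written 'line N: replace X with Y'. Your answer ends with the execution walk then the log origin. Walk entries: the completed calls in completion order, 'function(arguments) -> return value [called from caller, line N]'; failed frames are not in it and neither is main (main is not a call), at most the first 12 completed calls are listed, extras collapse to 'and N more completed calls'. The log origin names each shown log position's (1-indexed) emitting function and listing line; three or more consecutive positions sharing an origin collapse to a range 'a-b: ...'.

Answer: the defect is in derive_floor at line 44.
Key fact: Position 14 is the first bad log line: 'stage result 36' should read 'stage result 18'.
Call chain: main.
First divergence: position 14; shown 'stage result 36' vs intended 'stage result 18'.
Intended log window:
  12: rate_window start: n=5 cutoff=9
  13: located slot 2
  14: stage result 18
Execution walk:
  pack_ledger([7, 6, 9, 1, 1]) -> 9  [called from tally_events, line 29]
  collect_span([7, 6, 9, 1, 1], 9) -> 0  [called from tally_events, line 30]
  sum_active(9, 0) -> 9  [called from tally_events, line 32]
  tally_events([7, 6, 9, 1, 1], 9) -> 9  [called from main, line 49]
  rate_window([7, 6, 9, 1, 1], 9) -> 2  [called from derive_floor, line 41]
  derive_floor([7, 6, 9, 1, 1], 9) -> 36  [called from main, line 51]
Log line origins:
  1 — pack_ledger, line 6
  2 — collect_span, line 10
  3-7 — collect_span, line 15
  8 — collect_span, line 16
  9 — tally_events, line 31
  10 — sum_active, line 20
  11 — main, line 50
  12 — rate_window, line 35
  13 — derive_floor, line 42
  14 — main, line 52
A correct fix: line 44: replace `4` with `2`.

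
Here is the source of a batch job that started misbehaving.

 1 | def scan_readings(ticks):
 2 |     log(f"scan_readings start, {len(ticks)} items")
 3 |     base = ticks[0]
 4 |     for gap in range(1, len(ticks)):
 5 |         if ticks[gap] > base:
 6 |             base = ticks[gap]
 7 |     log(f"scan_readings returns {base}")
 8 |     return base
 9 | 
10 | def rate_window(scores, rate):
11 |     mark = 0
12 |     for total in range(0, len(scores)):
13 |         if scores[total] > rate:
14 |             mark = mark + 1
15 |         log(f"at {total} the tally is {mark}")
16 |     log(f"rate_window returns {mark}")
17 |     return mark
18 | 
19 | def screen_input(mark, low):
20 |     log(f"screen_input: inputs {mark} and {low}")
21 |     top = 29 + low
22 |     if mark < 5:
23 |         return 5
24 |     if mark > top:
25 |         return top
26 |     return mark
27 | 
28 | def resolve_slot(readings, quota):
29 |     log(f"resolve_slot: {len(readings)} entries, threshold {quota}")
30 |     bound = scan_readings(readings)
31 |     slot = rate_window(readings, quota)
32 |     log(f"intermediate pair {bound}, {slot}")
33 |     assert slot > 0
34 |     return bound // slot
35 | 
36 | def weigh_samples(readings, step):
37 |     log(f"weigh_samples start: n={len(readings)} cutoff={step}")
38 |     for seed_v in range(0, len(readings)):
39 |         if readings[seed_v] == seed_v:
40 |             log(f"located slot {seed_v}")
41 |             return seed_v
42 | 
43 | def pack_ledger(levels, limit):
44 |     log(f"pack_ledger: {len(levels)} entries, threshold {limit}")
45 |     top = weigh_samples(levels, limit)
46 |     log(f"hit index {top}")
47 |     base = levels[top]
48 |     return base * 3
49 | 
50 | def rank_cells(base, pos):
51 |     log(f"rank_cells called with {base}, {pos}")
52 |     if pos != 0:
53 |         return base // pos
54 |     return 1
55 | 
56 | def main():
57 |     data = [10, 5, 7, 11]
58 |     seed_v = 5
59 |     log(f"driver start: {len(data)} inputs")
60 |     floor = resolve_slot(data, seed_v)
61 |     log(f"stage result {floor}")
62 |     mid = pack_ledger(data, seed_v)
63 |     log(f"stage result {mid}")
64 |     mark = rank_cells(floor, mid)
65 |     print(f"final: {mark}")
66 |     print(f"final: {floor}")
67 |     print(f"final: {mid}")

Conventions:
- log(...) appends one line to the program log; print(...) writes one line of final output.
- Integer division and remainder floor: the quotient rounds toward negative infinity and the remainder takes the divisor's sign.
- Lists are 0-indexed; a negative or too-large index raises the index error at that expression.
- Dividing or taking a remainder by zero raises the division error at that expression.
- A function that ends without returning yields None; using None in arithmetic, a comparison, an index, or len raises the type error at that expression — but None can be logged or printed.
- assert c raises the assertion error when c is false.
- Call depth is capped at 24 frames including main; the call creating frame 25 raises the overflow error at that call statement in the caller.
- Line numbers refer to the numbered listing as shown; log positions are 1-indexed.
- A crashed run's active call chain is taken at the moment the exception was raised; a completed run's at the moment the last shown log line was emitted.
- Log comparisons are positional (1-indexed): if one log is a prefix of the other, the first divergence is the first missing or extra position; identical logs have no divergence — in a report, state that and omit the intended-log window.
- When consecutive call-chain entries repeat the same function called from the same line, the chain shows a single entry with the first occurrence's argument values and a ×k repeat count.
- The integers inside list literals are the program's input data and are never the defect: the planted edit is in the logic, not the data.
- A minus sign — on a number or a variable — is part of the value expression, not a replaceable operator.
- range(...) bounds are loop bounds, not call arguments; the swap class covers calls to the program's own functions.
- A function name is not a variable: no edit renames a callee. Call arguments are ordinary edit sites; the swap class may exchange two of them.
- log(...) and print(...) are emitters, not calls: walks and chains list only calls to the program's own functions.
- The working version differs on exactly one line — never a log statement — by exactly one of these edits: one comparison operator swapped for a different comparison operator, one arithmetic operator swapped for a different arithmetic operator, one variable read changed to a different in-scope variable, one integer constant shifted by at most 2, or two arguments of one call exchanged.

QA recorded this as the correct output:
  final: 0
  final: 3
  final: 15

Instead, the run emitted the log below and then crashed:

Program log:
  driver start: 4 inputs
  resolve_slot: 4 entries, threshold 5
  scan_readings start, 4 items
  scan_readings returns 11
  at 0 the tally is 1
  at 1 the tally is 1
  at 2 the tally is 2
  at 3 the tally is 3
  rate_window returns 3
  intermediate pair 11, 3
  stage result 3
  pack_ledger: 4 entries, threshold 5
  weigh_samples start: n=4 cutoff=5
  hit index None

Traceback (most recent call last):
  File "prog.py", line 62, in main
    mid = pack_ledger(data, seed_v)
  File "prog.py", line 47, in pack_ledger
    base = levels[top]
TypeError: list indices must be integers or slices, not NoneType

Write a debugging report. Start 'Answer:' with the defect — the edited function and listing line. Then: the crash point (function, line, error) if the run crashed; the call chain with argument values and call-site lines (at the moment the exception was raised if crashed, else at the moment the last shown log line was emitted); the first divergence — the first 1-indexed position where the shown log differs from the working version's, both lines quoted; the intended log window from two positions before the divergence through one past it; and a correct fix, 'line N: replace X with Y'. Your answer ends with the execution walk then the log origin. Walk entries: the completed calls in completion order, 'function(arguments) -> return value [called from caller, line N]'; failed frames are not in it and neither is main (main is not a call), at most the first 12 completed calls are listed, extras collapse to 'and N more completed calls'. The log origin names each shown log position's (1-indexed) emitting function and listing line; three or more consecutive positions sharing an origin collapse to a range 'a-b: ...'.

Answer: the defect is in weigh_samples at line 39.
The tell: Position 14 is the first bad log line: 'hit index None' should read 'located slot 1'.
Crash: pack_ledger, line 47, TypeError.
Call chain: main -> pack_ledger([10, 5, 7, 11], 5) (called at line 62).
First divergence: position 14; shown 'hit index None' vs intended 'located slot 1'.
Intended log window:
  12: pack_ledger: 4 entries, threshold 5
  13: weigh_samples start: n=4 cutoff=5
  14: located slot 1
  15: hit index 1
Execution walk:
  scan_readings([10, 5, 7, 11]) -> 11  [called from resolve_slot, line 30]
  rate_window([10, 5, 7, 11], 5) -> 3  [called from resolve_slot, line 31]
  resolve_slot([10, 5, 7, 11], 5) -> 3  [called from main, line 60]
  weigh_samples([10, 5, 7, 11], 5) -> None  [called from pack_ledger, line 45]
Log origin:
  1 — main, line 59
  2 — resolve_slot, line 29
  3 — scan_readings, line 2
  4 — scan_readings, line 7
  5-8 — rate_window, line 15
  9 — rate_window, line 16
  10 — resolve_slot, line 32
  11 — main, line 61
  12 — pack_ledger, line 44
  13 — weigh_samples, line 37
  14 — pack_ledger, line 46
A correct fix: line 39: replace `readings[seed_v] == seed_v` with `readings[seed_v] == step`.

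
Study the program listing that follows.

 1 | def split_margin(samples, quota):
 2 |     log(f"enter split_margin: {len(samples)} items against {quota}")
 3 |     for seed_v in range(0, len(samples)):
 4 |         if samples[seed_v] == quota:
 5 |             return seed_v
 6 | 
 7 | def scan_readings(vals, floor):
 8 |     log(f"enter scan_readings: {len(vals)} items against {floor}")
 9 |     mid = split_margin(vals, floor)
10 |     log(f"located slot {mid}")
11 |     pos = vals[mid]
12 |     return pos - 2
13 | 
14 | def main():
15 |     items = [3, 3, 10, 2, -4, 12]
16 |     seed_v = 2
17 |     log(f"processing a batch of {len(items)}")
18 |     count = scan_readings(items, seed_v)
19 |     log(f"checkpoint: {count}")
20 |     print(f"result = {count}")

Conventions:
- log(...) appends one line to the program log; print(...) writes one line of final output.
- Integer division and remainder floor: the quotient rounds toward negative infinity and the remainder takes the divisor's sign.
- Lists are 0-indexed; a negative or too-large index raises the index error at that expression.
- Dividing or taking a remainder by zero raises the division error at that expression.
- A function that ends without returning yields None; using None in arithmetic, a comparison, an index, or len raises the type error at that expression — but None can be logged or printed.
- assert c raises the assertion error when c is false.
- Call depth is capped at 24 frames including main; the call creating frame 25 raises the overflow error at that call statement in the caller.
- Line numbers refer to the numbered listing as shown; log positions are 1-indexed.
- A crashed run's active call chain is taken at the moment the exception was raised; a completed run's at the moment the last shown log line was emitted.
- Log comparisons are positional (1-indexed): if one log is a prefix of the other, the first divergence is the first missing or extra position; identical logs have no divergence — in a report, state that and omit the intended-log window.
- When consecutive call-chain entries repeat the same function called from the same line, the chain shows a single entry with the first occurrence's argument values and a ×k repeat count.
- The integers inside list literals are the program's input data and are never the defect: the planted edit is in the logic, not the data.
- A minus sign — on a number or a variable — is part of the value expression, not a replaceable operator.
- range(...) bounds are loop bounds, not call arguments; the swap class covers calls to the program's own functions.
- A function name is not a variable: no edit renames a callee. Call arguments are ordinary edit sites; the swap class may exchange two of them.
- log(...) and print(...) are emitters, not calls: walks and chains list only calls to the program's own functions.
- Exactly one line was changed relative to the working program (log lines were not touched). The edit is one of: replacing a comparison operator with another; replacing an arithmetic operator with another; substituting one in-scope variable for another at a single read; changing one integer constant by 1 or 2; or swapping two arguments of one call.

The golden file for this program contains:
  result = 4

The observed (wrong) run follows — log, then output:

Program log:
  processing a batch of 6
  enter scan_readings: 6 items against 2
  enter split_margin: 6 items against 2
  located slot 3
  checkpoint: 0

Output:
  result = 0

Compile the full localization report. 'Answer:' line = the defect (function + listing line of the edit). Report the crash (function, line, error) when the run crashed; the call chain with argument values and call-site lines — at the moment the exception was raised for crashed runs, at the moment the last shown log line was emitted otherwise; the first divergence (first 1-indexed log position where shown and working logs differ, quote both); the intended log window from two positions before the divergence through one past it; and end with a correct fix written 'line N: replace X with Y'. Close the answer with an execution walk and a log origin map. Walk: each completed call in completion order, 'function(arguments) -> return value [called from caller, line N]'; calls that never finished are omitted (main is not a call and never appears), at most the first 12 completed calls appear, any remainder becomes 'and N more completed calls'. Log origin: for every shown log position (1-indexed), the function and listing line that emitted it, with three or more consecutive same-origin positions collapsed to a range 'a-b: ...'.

Answer: the defect is in scan_readings at line 12.
Key fact: At log position 5 the runs split — shown 'checkpoint: 0', but the working version logs 'checkpoint: 4'.
Call chain: main.
First divergence: position 5; shown 'checkpoint: 0' vs intended 'checkpoint: 4'.
Intended log window:
  3: enter split_margin: 6 items against 2
  4: located slot 3
  5: checkpoint: 4
Execution walk:
  split_margin([3, 3, 10, 2, -4, 12], 2) -> 3  [called from scan_readings, line 9]
  scan_readings([3, 3, 10, 2, -4, 12], 2) -> 0  [called from main, line 18]
Log origin:
  1: from main, line 17
  2: from scan_readings, line 8
  3: from split_margin, line 2
  4: from scan_readings, line 10
  5: from main, line 19
A correct fix: line 12: replace `-` with `*`.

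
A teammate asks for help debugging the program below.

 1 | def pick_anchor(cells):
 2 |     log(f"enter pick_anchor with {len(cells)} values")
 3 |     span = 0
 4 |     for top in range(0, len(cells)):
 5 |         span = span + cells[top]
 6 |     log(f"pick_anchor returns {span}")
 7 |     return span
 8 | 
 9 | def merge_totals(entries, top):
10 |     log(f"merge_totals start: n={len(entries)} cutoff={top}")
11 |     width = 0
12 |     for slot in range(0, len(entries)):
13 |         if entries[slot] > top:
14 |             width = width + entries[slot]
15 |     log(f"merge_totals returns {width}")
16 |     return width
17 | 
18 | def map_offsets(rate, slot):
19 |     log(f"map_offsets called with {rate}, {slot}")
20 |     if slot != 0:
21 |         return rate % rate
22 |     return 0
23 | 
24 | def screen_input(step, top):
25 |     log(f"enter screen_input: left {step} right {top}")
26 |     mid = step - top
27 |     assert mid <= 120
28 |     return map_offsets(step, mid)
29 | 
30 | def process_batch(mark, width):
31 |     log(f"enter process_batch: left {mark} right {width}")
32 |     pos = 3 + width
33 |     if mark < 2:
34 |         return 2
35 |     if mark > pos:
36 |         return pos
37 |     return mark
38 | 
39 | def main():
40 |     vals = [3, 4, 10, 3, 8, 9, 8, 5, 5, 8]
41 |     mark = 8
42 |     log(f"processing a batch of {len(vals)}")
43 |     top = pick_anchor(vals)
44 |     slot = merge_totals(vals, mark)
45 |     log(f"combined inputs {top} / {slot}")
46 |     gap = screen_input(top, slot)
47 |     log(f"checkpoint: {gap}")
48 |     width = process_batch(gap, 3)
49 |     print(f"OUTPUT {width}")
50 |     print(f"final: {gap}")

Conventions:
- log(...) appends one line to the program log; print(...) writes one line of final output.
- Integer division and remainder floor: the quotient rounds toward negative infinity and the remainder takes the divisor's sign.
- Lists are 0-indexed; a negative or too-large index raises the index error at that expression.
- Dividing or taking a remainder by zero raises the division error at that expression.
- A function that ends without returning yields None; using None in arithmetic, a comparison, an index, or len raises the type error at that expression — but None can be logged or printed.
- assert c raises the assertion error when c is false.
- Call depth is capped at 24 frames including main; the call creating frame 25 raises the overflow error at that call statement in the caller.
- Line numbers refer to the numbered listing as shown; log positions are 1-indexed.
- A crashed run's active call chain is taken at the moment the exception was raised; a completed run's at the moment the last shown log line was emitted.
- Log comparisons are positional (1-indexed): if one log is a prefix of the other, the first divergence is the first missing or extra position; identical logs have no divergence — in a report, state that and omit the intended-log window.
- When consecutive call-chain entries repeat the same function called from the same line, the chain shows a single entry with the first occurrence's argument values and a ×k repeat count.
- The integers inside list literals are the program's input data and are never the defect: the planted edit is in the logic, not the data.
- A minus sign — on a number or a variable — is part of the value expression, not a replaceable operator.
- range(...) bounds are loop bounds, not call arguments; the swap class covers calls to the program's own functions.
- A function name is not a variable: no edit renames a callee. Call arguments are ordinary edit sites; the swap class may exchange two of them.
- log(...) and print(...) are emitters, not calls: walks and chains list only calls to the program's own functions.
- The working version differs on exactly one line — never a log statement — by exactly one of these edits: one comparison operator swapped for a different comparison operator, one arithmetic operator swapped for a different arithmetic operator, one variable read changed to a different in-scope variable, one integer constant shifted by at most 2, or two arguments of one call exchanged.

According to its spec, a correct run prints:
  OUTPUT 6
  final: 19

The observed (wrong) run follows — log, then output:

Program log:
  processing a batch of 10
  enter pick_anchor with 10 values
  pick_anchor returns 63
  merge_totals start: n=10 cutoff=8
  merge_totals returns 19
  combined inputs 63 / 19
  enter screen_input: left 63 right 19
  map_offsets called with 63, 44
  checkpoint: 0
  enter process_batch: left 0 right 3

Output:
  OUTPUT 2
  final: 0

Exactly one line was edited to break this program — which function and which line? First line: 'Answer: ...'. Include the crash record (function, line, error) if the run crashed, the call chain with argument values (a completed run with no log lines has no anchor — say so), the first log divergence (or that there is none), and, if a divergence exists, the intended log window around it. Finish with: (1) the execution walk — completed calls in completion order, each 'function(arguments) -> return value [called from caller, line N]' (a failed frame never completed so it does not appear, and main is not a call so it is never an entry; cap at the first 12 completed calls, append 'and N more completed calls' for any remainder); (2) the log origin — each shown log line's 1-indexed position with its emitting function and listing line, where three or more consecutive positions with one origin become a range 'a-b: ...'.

Answer: the defect is in map_offsets at line 21.
Core observation: Everything matches until log position 9, which reads 'checkpoint: 0' in place of 'checkpoint: 19'.
Call chain: main -> process_batch(0, 3) (called at line 48).
First divergence: at position 9 the run shows 'checkpoint: 0' where the working version logs 'checkpoint: 19'.
Intended log window:
  7: enter screen_input: left 63 right 19
  8: map_offsets called with 63, 44
  9: checkpoint: 19
  10: enter process_batch: left 19 right 3
Execution walk:
  pick_anchor([3, 4, 10, 3, 8, 9, 8, 5, 5, 8]) -> 63  [called from main, line 43]
  merge_totals([3, 4, 10, 3, 8, 9, 8, 5, 5, 8], 8) -> 19  [called from main, line 44]
  map_offsets(63, 44) -> 0  [called from screen_input, line 28]
  screen_input(63, 19) -> 0  [called from main, line 46]
  process_batch(0, 3) -> 2  [called from main, line 48]
Origin of each log line:
  1: logged in main at line 42
  2: logged in pick_anchor at line 2
  3: logged in pick_anchor at line 6
  4: logged in merge_totals at line 10
  5: logged in merge_totals at line 15
  6: logged in main at line 45
  7: logged in screen_input at line 25
  8: logged in map_offsets at line 19
  9: logged in main at line 47
  10: logged in process_batch at line 31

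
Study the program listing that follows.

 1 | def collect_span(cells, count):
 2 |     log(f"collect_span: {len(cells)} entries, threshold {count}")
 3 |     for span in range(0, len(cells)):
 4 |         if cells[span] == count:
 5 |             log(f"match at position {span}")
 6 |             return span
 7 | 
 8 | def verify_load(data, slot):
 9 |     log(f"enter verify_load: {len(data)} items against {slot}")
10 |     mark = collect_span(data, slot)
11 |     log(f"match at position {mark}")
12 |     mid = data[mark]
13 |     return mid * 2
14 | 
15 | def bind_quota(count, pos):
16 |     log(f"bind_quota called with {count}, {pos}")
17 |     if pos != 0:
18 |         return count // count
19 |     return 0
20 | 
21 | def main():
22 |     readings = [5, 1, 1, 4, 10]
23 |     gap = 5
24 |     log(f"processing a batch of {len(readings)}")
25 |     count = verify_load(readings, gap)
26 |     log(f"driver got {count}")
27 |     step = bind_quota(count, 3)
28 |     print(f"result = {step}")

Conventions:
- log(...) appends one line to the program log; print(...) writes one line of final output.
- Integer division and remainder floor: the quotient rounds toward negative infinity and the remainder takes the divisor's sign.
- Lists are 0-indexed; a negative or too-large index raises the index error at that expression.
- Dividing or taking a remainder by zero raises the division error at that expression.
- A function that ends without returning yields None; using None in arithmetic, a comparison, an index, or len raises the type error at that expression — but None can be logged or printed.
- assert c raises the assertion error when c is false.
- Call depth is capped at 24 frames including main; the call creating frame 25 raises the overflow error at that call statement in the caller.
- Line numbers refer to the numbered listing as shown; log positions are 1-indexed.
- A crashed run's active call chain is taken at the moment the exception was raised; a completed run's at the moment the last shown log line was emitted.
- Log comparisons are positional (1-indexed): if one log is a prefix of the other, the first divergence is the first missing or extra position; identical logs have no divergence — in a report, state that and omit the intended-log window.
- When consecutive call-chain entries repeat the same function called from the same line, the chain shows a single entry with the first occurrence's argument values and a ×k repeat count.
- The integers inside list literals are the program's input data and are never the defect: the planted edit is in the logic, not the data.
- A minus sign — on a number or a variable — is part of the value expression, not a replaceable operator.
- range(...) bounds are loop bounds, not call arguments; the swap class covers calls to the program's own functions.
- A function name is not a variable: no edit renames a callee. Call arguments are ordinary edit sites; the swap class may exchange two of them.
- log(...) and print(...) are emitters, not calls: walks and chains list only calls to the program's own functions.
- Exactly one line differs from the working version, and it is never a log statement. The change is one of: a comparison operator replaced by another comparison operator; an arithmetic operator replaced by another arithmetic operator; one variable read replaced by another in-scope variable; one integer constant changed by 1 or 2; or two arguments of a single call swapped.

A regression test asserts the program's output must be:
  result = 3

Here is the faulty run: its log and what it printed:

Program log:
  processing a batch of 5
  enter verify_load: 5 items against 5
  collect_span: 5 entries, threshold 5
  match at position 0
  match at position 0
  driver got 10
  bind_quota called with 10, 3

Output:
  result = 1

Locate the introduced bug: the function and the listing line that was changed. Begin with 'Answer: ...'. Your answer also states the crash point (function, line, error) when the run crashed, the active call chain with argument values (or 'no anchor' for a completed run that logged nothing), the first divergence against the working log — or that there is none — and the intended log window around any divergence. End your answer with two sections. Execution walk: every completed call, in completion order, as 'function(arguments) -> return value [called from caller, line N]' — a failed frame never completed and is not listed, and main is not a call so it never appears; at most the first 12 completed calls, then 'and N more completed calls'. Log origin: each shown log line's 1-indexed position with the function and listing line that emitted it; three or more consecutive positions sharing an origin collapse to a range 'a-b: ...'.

Answer: the defect is in bind_quota at line 18.
Key observation: The two runs log identically and part ways only at the printed values.
Call chain: main -> bind_quota(10, 3) (called at line 27).
First divergence: none (the log streams are identical).
Execution walk:
  collect_span([5, 1, 1, 4, 10], 5) -> 0  [called from verify_load, line 10]
  verify_load([5, 1, 1, 4, 10], 5) -> 10  [called from main, line 25]
  bind_quota(10, 3) -> 1  [called from main, line 27]
Log origins:
  1: logged in main at line 24
  2: logged in verify_load at line 9
  3: logged in collect_span at line 2
  4: logged in collect_span at line 5
  5: logged in verify_load at line 11
  6: logged in main at line 26
  7: logged in bind_quota at line 16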